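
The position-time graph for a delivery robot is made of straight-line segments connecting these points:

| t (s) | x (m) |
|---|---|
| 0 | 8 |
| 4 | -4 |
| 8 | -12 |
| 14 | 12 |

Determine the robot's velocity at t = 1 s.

Velocity is the slope of the x-t graph on 0–4 s: (-4 − 8)/(4 − 0) = -3 m/s.

-3 m/s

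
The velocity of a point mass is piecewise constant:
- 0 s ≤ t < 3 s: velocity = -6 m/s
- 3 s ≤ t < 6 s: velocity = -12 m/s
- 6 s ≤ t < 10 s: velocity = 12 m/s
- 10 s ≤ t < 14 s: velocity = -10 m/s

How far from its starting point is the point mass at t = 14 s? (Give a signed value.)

Displacement is the signed area under the v-t curve.
0–3 s: -6 × 3 = -18 m
3–6 s: -12 × 3 = -36 m
6–10 s: 12 × 4 = 48 m
10–14 s: -10 × 4 = -40 m
Net displacement = -46 m

-46 m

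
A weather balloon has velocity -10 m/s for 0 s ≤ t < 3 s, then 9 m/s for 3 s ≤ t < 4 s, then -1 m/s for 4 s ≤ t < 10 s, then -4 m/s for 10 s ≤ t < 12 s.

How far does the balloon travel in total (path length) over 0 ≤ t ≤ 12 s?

Distance (not displacement) is the total path length: add the absolute areas under v-t.
0–3 s: |-10| × 3 = 30 m
3–4 s: |9| × 1 = 9 m
4–10 s: |-1| × 6 = 6 m
10–12 s: |-4| × 2 = 8 m
Total distance = 53 m

53 m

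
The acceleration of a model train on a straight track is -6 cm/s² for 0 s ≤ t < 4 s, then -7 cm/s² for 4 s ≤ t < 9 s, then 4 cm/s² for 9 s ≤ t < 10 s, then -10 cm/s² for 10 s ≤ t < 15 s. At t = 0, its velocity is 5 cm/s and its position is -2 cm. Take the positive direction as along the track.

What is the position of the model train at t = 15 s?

On each constant-a segment, Δv = aΔt and Δx = v₀Δt + ½aΔt²; chain segment to segment.
0–4 s: v starts 5 cm/s; Δx = 5·4 + ½·-6·4² = -28 cm; v ends -19 cm/s.
4–9 s: v starts -19 cm/s; Δx = -19·5 + ½·-7·5² = -182.5 cm; v ends -54 cm/s.
9–10 s: v starts -54 cm/s; Δx = -54·1 + ½·4·1² = -52 cm; v ends -50 cm/s.
10–15 s: v starts -50 cm/s; Δx = -50·5 + ½·-10·5² = -375 cm; v ends -100 cm/s.
x(15) = -2 + Σ Δx = -639.5 cm.

-639.5 cm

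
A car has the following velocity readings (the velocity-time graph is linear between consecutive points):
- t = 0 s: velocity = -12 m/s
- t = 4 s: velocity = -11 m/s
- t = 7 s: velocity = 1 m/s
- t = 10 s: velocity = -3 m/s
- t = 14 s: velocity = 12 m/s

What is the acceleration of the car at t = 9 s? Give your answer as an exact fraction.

Acceleration is the slope of the v-t graph on 7–10 s: (-3 − 1)/(10 − 7) = -4/3 m/s².

-4/3 m/s²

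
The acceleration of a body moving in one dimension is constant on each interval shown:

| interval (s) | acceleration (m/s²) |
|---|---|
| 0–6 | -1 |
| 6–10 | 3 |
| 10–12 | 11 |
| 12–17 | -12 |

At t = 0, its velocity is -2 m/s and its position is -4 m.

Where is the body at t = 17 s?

-32 m

On each constant-a segment, Δv = aΔt and Δx = v₀Δt + ½aΔt²; chain segment to segment.
0–6 s: v starts -2 m/s; Δx = -2·6 + ½·-1·6² = -30 m; v ends -8 m/s.
6–10 s: v starts -8 m/s; Δx = -8·4 + ½·3·4² = -8 m; v ends 4 m/s.
10–12 s: v starts 4 m/s; Δx = 4·2 + ½·11·2² = 30 m; v ends 26 m/s.
12–17 s: v starts 26 m/s; Δx = 26·5 + ½·-12·5² = -20 m; v ends -34 m/s.
x(17) = -4 + Σ Δx = -32 m.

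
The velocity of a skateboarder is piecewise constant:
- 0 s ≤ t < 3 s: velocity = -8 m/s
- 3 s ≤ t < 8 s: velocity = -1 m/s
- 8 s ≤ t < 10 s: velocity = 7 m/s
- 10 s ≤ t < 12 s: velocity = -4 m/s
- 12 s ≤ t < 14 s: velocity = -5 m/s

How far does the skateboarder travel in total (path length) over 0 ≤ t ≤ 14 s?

61 m

Distance (not displacement) is the total path length: add the absolute areas under v-t.
0–3 s: |-8| × 3 = 24 m
3–8 s: |-1| × 5 = 5 m
8–10 s: |7| × 2 = 14 m
10–12 s: |-4| × 2 = 8 m
12–14 s: |-5| × 2 = 10 m
Total distance = 61 m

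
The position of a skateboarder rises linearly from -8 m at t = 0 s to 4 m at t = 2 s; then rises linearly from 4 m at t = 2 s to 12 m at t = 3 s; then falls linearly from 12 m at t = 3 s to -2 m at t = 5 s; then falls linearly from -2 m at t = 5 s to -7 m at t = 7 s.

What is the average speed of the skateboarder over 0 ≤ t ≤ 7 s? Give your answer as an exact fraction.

39/7 m/s

Average speed = (total path length)/(elapsed time); on a piecewise-linear x-t graph the path length is Σ|Δx|.
0–2 s: |Δx| = |4 − -8| = 12 m
2–3 s: |Δx| = |12 − 4| = 8 m
3–5 s: |Δx| = |-2 − 12| = 14 m
5–7 s: |Δx| = |-7 − -2| = 5 m
Total path = 39 m; average speed = 39/7 = 39/7 m/s.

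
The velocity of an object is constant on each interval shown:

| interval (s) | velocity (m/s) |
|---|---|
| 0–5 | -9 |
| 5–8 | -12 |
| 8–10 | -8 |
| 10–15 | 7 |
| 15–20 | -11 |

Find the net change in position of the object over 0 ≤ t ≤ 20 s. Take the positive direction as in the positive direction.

Net displacement equals the area under the velocity-time graph (areas below the axis count negative).
0–5 s: -9 × 5 = -45 m
5–8 s: -12 × 3 = -36 m
8–10 s: -8 × 2 = -16 m
10–15 s: 7 × 5 = 35 m
15–20 s: -11 × 5 = -55 m
Net displacement = -117 m

-117 m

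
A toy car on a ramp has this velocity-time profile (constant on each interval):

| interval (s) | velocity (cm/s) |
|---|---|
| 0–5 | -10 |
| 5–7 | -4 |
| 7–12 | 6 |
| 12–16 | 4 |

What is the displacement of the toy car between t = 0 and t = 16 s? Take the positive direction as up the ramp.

Net displacement equals the area under the velocity-time graph (areas below the axis count negative).
0–5 s: -10 × 5 = -50 cm
5–7 s: -4 × 2 = -8 cm
7–12 s: 6 × 5 = 30 cm
12–16 s: 4 × 4 = 16 cm
Net displacement = -12 cm

-12 cm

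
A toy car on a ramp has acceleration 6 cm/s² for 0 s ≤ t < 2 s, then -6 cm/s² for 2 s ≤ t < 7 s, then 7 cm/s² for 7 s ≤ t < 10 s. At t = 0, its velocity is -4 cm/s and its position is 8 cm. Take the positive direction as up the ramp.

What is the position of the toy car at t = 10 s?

-57.5 cm

On each constant-a segment, Δv = aΔt and Δx = v₀Δt + ½aΔt²; chain segment to segment.
0–2 s: v starts -4 cm/s; Δx = -4·2 + ½·6·2² = 4 cm; v ends 8 cm/s.
2–7 s: v starts 8 cm/s; Δx = 8·5 + ½·-6·5² = -35 cm; v ends -22 cm/s.
7–10 s: v starts -22 cm/s; Δx = -22·3 + ½·7·3² = -34.5 cm; v ends -1 cm/s.
x(10) = 8 + Σ Δx = -57.5 cm.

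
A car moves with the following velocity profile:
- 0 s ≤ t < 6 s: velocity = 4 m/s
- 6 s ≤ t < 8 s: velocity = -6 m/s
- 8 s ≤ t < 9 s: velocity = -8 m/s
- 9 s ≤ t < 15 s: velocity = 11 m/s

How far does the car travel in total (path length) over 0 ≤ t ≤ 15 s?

110 m

Total distance travelled is ∫|v| dt — sum the magnitudes of each area piece.
0–6 s: |4| × 6 = 24 m
6–8 s: |-6| × 2 = 12 m
8–9 s: |-8| × 1 = 8 m
9–15 s: |11| × 6 = 66 m
Total distance = 110 m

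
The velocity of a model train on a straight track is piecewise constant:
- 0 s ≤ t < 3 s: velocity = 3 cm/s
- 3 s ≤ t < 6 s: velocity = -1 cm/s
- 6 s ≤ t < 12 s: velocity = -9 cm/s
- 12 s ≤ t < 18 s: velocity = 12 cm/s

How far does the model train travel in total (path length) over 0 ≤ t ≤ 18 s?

138 cm

Distance (not displacement) is the total path length: add the absolute areas under v-t.
0–3 s: |3| × 3 = 9 cm
3–6 s: |-1| × 3 = 3 cm
6–12 s: |-9| × 6 = 54 cm
12–18 s: |12| × 6 = 72 cm
Total distance = 138 cm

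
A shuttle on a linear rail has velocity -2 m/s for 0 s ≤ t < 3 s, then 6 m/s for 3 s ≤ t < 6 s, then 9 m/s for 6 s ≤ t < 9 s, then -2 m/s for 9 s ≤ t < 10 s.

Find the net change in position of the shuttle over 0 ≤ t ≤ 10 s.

Displacement is the signed area under the v-t curve.
0–3 s: -2 × 3 = -6 m
3–6 s: 6 × 3 = 18 m
6–9 s: 9 × 3 = 27 m
9–10 s: -2 × 1 = -2 m
Net displacement = 37 m

37 m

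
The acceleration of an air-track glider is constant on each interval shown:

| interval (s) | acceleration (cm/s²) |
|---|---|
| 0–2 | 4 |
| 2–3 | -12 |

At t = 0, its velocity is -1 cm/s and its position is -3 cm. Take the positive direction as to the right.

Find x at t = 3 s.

4 cm

On each constant-a segment, Δv = aΔt and Δx = v₀Δt + ½aΔt²; chain segment to segment.
0–2 s: v starts -1 cm/s; Δx = -1·2 + ½·4·2² = 6 cm; v ends 7 cm/s.
2–3 s: v starts 7 cm/s; Δx = 7·1 + ½·-12·1² = 1 cm; v ends -5 cm/s.
x(3) = -3 + Σ Δx = 4 cm.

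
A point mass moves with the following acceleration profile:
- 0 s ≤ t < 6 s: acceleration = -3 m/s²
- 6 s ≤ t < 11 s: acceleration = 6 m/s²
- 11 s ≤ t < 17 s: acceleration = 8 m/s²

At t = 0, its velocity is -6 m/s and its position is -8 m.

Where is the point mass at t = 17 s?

On each constant-a segment, Δv = aΔt and Δx = v₀Δt + ½aΔt²; chain segment to segment.
0–6 s: v starts -6 m/s; Δx = -6·6 + ½·-3·6² = -90 m; v ends -24 m/s.
6–11 s: v starts -24 m/s; Δx = -24·5 + ½·6·5² = -45 m; v ends 6 m/s.
11–17 s: v starts 6 m/s; Δx = 6·6 + ½·8·6² = 180 m; v ends 54 m/s.
x(17) = -8 + Σ Δx = 37 m.

37 m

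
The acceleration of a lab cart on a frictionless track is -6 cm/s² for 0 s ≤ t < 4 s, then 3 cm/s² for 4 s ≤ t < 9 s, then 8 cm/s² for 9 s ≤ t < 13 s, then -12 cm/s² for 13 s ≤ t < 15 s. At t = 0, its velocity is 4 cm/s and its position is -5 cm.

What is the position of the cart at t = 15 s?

-25.5 cm

On each constant-a segment, Δv = aΔt and Δx = v₀Δt + ½aΔt²; chain segment to segment.
0–4 s: v starts 4 cm/s; Δx = 4·4 + ½·-6·4² = -32 cm; v ends -20 cm/s.
4–9 s: v starts -20 cm/s; Δx = -20·5 + ½·3·5² = -62.5 cm; v ends -5 cm/s.
9–13 s: v starts -5 cm/s; Δx = -5·4 + ½·8·4² = 44 cm; v ends 27 cm/s.
13–15 s: v starts 27 cm/s; Δx = 27·2 + ½·-12·2² = 30 cm; v ends 3 cm/s.
x(15) = -5 + Σ Δx = -25.5 cm.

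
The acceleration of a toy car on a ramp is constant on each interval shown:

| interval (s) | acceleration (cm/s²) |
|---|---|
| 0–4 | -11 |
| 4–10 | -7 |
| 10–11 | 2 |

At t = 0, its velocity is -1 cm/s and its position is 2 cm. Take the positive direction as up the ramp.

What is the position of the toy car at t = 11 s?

-572 cm

On each constant-a segment, Δv = aΔt and Δx = v₀Δt + ½aΔt²; chain segment to segment.
0–4 s: v starts -1 cm/s; Δx = -1·4 + ½·-11·4² = -92 cm; v ends -45 cm/s.
4–10 s: v starts -45 cm/s; Δx = -45·6 + ½·-7·6² = -396 cm; v ends -87 cm/s.
10–11 s: v starts -87 cm/s; Δx = -87·1 + ½·2·1² = -86 cm; v ends -85 cm/s.
x(11) = 2 + Σ Δx = -572 cm.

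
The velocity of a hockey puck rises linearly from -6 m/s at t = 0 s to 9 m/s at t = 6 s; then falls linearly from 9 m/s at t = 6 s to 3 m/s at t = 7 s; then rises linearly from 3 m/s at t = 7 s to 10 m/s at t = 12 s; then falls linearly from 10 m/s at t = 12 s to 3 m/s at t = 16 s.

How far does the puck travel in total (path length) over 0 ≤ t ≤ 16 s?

87.9 m

Total distance travelled is ∫|v| dt — sum the magnitudes of each area piece.
0–6 s: v = 0 at t = 2.4 s; triangle areas 7.2 + 16.2 = 23.4 m
6–7 s: |½(9 + 3)(1)| = 6 m
7–12 s: |½(3 + 10)(5)| = 32.5 m
12–16 s: |½(10 + 3)(4)| = 26 m
Total distance = 87.9 m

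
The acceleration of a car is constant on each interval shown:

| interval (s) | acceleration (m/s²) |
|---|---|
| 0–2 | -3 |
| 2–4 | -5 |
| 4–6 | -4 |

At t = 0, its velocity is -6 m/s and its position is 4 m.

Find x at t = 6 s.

On each constant-a segment, Δv = aΔt and Δx = v₀Δt + ½aΔt²; chain segment to segment.
0–2 s: v starts -6 m/s; Δx = -6·2 + ½·-3·2² = -18 m; v ends -12 m/s.
2–4 s: v starts -12 m/s; Δx = -12·2 + ½·-5·2² = -34 m; v ends -22 m/s.
4–6 s: v starts -22 m/s; Δx = -22·2 + ½·-4·2² = -52 m; v ends -30 m/s.
x(6) = 4 + Σ Δx = -100 m.

-100 m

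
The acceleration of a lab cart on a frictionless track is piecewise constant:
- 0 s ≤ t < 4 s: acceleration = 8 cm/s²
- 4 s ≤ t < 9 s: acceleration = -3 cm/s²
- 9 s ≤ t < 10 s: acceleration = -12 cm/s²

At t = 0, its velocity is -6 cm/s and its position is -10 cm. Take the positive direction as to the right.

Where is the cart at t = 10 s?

On each constant-a segment, Δv = aΔt and Δx = v₀Δt + ½aΔt²; chain segment to segment.
0–4 s: v starts -6 cm/s; Δx = -6·4 + ½·8·4² = 40 cm; v ends 26 cm/s.
4–9 s: v starts 26 cm/s; Δx = 26·5 + ½·-3·5² = 92.5 cm; v ends 11 cm/s.
9–10 s: v starts 11 cm/s; Δx = 11·1 + ½·-12·1² = 5 cm; v ends -1 cm/s.
x(10) = -10 + Σ Δx = 127.5 cm.

127.5 cm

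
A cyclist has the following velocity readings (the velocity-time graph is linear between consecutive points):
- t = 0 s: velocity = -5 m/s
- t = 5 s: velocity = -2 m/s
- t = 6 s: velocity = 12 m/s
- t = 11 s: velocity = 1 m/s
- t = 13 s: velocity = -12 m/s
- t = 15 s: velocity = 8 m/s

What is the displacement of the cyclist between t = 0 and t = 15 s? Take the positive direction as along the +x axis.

Displacement is the signed area under the v-t curve.
0–5 s: ½(-5 + -2)(5) = -17.5 m
5–6 s: ½(-2 + 12)(1) = 5 m
6–11 s: ½(12 + 1)(5) = 32.5 m
11–13 s: ½(1 + -12)(2) = -11 m
13–15 s: ½(-12 + 8)(2) = -4 m
Net displacement = 5 m

5 m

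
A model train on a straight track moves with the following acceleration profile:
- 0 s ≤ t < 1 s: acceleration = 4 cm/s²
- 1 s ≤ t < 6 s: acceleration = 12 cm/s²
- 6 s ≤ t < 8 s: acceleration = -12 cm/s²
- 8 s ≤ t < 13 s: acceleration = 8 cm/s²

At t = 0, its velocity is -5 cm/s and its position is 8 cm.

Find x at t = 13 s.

519 cm

On each constant-a segment, Δv = aΔt and Δx = v₀Δt + ½aΔt²; chain segment to segment.
0–1 s: v starts -5 cm/s; Δx = -5·1 + ½·4·1² = -3 cm; v ends -1 cm/s.
1–6 s: v starts -1 cm/s; Δx = -1·5 + ½·12·5² = 145 cm; v ends 59 cm/s.
6–8 s: v starts 59 cm/s; Δx = 59·2 + ½·-12·2² = 94 cm; v ends 35 cm/s.
8–13 s: v starts 35 cm/s; Δx = 35·5 + ½·8·5² = 275 cm; v ends 75 cm/s.
x(13) = 8 + Σ Δx = 519 cm.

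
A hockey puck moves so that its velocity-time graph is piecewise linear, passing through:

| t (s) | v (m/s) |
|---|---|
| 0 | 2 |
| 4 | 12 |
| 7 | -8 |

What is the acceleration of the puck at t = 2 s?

2.5 m/s²

Acceleration is the slope of the v-t graph on 0–4 s: (12 − 2)/(4 − 0) = 2.5 m/s².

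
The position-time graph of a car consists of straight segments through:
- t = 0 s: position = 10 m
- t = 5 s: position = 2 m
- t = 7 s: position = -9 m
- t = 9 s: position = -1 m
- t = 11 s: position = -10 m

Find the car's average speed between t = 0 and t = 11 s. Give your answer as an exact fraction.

Average speed = (total path length)/(elapsed time); on a piecewise-linear x-t graph the path length is Σ|Δx|.
0–5 s: |Δx| = |2 − 10| = 8 m
5–7 s: |Δx| = |-9 − 2| = 11 m
7–9 s: |Δx| = |-1 − -9| = 8 m
9–11 s: |Δx| = |-10 − -1| = 9 m
Total path = 36 m; average speed = 36/11 = 36/11 m/s.

36/11 m/s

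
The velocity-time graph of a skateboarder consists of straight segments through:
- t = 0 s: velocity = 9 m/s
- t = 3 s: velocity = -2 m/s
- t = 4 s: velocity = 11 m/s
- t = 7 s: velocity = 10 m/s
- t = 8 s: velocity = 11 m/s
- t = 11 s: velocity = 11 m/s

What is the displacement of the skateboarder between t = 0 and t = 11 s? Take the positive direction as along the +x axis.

Displacement is the signed area under the v-t curve.
0–3 s: ½(9 + -2)(3) = 10.5 m
3–4 s: ½(-2 + 11)(1) = 4.5 m
4–7 s: ½(11 + 10)(3) = 31.5 m
7–8 s: ½(10 + 11)(1) = 10.5 m
8–11 s: 11 × 3 = 33 m
Net displacement = 90 m

90 m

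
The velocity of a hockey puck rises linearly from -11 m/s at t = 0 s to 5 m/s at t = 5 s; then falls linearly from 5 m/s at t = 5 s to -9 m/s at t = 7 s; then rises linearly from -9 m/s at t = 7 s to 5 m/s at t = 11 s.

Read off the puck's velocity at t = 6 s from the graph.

-2 m/s

On 5–7 s the graph is linear from 5 to -9 m/s: v(6) = 5 + (-9 − 5)·(6 − 5)/(7 − 5) = -2 m/s.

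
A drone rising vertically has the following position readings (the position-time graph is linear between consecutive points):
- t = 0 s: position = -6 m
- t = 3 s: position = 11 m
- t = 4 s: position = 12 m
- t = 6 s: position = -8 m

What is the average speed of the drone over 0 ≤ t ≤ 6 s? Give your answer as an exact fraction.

Average speed = (total path length)/(elapsed time); on a piecewise-linear x-t graph the path length is Σ|Δx|.
0–3 s: |Δx| = |11 − -6| = 17 m
3–4 s: |Δx| = |12 − 11| = 1 m
4–6 s: |Δx| = |-8 − 12| = 20 m
Total path = 38 m; average speed = 38/6 = 19/3 m/s.

19/3 m/s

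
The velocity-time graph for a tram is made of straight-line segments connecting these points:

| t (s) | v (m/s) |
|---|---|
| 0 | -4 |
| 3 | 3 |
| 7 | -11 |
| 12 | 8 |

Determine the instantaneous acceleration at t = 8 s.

3.8 m/s²

Acceleration is the slope of the v-t graph on 7–12 s: (8 − -11)/(12 − 7) = 3.8 m/s².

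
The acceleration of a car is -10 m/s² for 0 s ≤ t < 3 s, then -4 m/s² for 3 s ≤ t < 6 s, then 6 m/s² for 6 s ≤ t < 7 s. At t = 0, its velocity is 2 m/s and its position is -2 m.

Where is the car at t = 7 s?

On each constant-a segment, Δv = aΔt and Δx = v₀Δt + ½aΔt²; chain segment to segment.
0–3 s: v starts 2 m/s; Δx = 2·3 + ½·-10·3² = -39 m; v ends -28 m/s.
3–6 s: v starts -28 m/s; Δx = -28·3 + ½·-4·3² = -102 m; v ends -40 m/s.
6–7 s: v starts -40 m/s; Δx = -40·1 + ½·6·1² = -37 m; v ends -34 m/s.
x(7) = -2 + Σ Δx = -180 m.

-180 m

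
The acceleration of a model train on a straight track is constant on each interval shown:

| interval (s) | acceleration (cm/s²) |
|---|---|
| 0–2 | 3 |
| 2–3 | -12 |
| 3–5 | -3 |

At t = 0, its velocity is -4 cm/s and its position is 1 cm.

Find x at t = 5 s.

On each constant-a segment, Δv = aΔt and Δx = v₀Δt + ½aΔt²; chain segment to segment.
0–2 s: v starts -4 cm/s; Δx = -4·2 + ½·3·2² = -2 cm; v ends 2 cm/s.
2–3 s: v starts 2 cm/s; Δx = 2·1 + ½·-12·1² = -4 cm; v ends -10 cm/s.
3–5 s: v starts -10 cm/s; Δx = -10·2 + ½·-3·2² = -26 cm; v ends -16 cm/s.
x(5) = 1 + Σ Δx = -31 cm.

-31 cm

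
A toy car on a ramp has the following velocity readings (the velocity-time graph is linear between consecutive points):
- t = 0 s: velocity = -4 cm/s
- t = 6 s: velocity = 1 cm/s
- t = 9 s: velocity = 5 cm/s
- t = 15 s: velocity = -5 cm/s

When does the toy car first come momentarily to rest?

v changes sign on 0–6 s (from -4 to 1); the graph is linear there, so v = 0 at t = 0 + (4)·(6 − 0)/(1 − -4) = 4.8 s.

t = 4.8 s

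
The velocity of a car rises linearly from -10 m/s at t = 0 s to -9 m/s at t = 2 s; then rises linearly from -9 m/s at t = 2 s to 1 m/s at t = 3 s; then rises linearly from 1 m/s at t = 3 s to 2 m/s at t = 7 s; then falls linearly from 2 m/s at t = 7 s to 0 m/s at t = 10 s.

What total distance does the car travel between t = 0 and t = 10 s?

Total distance travelled is ∫|v| dt — sum the magnitudes of each area piece.
0–2 s: |½(-10 + -9)(2)| = 19 m
2–3 s: v = 0 at t = 2.9 s; triangle areas 4.05 + 0.05 = 4.1 m
3–7 s: |½(1 + 2)(4)| = 6 m
7–10 s: |½(2 + 0)(3)| = 3 m
Total distance = 32.1 m

32.1 m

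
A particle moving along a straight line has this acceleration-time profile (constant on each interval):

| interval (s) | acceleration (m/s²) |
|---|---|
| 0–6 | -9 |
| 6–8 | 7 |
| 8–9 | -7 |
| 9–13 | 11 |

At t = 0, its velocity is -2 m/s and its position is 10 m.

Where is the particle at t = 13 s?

-415.5 m

On each constant-a segment, Δv = aΔt and Δx = v₀Δt + ½aΔt²; chain segment to segment.
0–6 s: v starts -2 m/s; Δx = -2·6 + ½·-9·6² = -174 m; v ends -56 m/s.
6–8 s: v starts -56 m/s; Δx = -56·2 + ½·7·2² = -98 m; v ends -42 m/s.
8–9 s: v starts -42 m/s; Δx = -42·1 + ½·-7·1² = -45.5 m; v ends -49 m/s.
9–13 s: v starts -49 m/s; Δx = -49·4 + ½·11·4² = -108 m; v ends -5 m/s.
x(13) = 10 + Σ Δx = -415.5 m.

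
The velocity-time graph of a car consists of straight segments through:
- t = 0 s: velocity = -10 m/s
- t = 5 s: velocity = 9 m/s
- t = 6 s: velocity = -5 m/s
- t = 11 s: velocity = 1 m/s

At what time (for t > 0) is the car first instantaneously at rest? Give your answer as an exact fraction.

v changes sign on 0–5 s (from -10 to 9); the graph is linear there, so v = 0 at t = 0 + (10)·(5 − 0)/(9 − -10) = 50/19 s.

t = 50/19 s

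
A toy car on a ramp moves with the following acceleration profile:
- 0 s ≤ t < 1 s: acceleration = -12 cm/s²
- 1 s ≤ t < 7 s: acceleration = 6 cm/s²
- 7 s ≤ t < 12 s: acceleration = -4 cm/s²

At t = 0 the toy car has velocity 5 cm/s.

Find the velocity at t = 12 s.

9 cm/s

Δv equals the area under the a-t graph; then v = v₀ + Δv.
0–1 s: -12 × 1 = -12 cm/s
1–7 s: 6 × 6 = 36 cm/s
7–12 s: -4 × 5 = -20 cm/s
Δv = 4 cm/s, so v(12) = 5 + (4) = 9 cm/s.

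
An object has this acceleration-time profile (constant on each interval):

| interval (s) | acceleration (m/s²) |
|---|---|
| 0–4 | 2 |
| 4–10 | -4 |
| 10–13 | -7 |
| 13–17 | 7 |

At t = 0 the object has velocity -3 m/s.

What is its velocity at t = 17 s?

Δv equals the area under the a-t graph; then v = v₀ + Δv.
0–4 s: 2 × 4 = 8 m/s
4–10 s: -4 × 6 = -24 m/s
10–13 s: -7 × 3 = -21 m/s
13–17 s: 7 × 4 = 28 m/s
Δv = -9 m/s, so v(17) = -3 + (-9) = -12 m/s.

-12 m/s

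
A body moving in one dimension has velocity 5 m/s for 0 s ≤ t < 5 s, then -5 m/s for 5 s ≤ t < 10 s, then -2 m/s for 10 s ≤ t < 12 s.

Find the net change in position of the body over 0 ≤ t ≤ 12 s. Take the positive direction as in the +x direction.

-4 m

Displacement is the signed area under the v-t curve.
0–5 s: 5 × 5 = 25 m
5–10 s: -5 × 5 = -25 m
10–12 s: -2 × 2 = -4 m
Net displacement = -4 m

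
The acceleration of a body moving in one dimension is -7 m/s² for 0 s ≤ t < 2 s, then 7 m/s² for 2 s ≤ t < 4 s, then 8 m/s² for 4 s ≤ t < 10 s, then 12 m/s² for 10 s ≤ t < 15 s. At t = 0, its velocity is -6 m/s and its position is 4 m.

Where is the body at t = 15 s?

On each constant-a segment, Δv = aΔt and Δx = v₀Δt + ½aΔt²; chain segment to segment.
0–2 s: v starts -6 m/s; Δx = -6·2 + ½·-7·2² = -26 m; v ends -20 m/s.
2–4 s: v starts -20 m/s; Δx = -20·2 + ½·7·2² = -26 m; v ends -6 m/s.
4–10 s: v starts -6 m/s; Δx = -6·6 + ½·8·6² = 108 m; v ends 42 m/s.
10–15 s: v starts 42 m/s; Δx = 42·5 + ½·12·5² = 360 m; v ends 102 m/s.
x(15) = 4 + Σ Δx = 420 m.

420 m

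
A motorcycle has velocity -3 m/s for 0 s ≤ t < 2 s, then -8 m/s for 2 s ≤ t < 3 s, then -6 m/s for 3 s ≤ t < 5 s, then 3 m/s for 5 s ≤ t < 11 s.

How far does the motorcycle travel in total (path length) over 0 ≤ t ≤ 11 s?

Distance (not displacement) is the total path length: add the absolute areas under v-t.
0–2 s: |-3| × 2 = 6 m
2–3 s: |-8| × 1 = 8 m
3–5 s: |-6| × 2 = 12 m
5–11 s: |3| × 6 = 18 m
Total distance = 44 m

44 m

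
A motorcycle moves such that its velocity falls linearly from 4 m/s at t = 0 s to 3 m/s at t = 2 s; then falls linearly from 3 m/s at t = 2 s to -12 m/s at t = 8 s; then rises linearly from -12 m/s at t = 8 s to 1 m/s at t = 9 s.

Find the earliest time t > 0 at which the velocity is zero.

t = 3.2 s

v changes sign on 2–8 s (from 3 to -12); the graph is linear there, so v = 0 at t = 2 + (-3)·(8 − 2)/(-12 − 3) = 3.2 s.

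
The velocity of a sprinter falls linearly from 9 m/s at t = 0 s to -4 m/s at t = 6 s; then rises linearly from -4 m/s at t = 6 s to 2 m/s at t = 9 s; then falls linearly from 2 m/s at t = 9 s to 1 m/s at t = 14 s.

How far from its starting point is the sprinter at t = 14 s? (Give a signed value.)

19.5 m

Net displacement equals the area under the velocity-time graph (areas below the axis count negative).
0–6 s: ½(9 + -4)(6) = 15 m
6–9 s: ½(-4 + 2)(3) = -3 m
9–14 s: ½(2 + 1)(5) = 7.5 m
Net displacement = 19.5 m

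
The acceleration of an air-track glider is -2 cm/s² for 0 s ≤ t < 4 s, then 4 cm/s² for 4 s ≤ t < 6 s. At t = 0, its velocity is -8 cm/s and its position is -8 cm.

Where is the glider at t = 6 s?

-80 cm

On each constant-a segment, Δv = aΔt and Δx = v₀Δt + ½aΔt²; chain segment to segment.
0–4 s: v starts -8 cm/s; Δx = -8·4 + ½·-2·4² = -48 cm; v ends -16 cm/s.
4–6 s: v starts -16 cm/s; Δx = -16·2 + ½·4·2² = -24 cm; v ends -8 cm/s.
x(6) = -8 + Σ Δx = -80 cm.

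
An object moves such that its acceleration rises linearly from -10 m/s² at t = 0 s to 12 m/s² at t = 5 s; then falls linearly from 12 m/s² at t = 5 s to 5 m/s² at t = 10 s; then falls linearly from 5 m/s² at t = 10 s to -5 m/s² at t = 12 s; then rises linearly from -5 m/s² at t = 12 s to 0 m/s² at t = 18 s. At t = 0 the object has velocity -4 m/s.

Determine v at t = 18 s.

Δv equals the area under the a-t graph; then v = v₀ + Δv.
0–5 s: ½(-10 + 12)(5) = 5 m/s
5–10 s: ½(12 + 5)(5) = 42.5 m/s
10–12 s: ½(5 + -5)(2) = 0 m/s
12–18 s: ½(-5 + 0)(6) = -15 m/s
Δv = 32.5 m/s, so v(18) = -4 + (32.5) = 28.5 m/s.

28.5 m/s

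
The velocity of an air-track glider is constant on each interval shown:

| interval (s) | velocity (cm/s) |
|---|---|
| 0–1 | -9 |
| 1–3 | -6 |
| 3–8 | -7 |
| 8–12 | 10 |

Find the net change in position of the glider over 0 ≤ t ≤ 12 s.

Displacement is the signed area under the v-t curve.
0–1 s: -9 × 1 = -9 cm
1–3 s: -6 × 2 = -12 cm
3–8 s: -7 × 5 = -35 cm
8–12 s: 10 × 4 = 40 cm
Net displacement = -16 cm

-16 cm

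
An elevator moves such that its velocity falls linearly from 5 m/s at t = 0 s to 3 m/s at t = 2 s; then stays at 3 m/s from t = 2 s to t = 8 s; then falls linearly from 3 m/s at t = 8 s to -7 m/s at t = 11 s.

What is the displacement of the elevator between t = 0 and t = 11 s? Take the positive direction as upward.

20 m

Displacement is the signed area under the v-t curve.
0–2 s: ½(5 + 3)(2) = 8 m
2–8 s: 3 × 6 = 18 m
8–11 s: ½(3 + -7)(3) = -6 m
Net displacement = 20 m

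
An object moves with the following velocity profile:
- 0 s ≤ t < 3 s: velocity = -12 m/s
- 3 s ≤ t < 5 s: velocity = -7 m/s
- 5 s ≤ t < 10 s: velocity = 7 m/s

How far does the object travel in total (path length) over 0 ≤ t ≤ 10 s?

85 m

Total distance travelled is ∫|v| dt — sum the magnitudes of each area piece.
0–3 s: |-12| × 3 = 36 m
3–5 s: |-7| × 2 = 14 m
5–10 s: |7| × 5 = 35 m
Total distance = 85 m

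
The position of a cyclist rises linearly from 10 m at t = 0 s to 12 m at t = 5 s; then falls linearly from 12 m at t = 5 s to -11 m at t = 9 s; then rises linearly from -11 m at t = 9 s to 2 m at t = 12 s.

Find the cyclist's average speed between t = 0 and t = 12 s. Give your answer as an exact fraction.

Average speed = (total path length)/(elapsed time); on a piecewise-linear x-t graph the path length is Σ|Δx|.
0–5 s: |Δx| = |12 − 10| = 2 m
5–9 s: |Δx| = |-11 − 12| = 23 m
9–12 s: |Δx| = |2 − -11| = 13 m
Total path = 38 m; average speed = 38/12 = 19/6 m/s.

19/6 m/s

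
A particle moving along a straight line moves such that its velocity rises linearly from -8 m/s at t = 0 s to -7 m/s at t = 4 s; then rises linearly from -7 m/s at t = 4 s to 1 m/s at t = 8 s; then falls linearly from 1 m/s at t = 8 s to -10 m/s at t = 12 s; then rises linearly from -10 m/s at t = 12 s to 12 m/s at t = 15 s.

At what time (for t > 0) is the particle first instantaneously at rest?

v changes sign on 4–8 s (from -7 to 1); the graph is linear there, so v = 0 at t = 4 + (7)·(8 − 4)/(1 − -7) = 7.5 s.

t = 7.5 s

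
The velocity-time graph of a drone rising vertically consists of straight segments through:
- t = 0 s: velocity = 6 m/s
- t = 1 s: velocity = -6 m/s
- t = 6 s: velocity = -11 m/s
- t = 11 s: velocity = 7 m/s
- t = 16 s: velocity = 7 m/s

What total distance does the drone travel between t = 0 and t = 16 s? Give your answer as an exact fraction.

937/9 m

Distance (not displacement) is the total path length: add the absolute areas under v-t.
0–1 s: v = 0 at t = 0.5 s; triangle areas 1.5 + 1.5 = 3 m
1–6 s: |½(-6 + -11)(5)| = 42.5 m
6–11 s: v = 0 at t = 163/18 s; triangle areas 605/36 + 245/36 = 425/18 m
11–16 s: |7| × 5 = 35 m
Total distance = 937/9 m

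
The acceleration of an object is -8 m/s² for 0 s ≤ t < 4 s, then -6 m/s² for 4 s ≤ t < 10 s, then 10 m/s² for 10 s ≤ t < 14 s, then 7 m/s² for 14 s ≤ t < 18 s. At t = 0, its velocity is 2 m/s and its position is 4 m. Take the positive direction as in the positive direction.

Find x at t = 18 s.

-572 m

On each constant-a segment, Δv = aΔt and Δx = v₀Δt + ½aΔt²; chain segment to segment.
0–4 s: v starts 2 m/s; Δx = 2·4 + ½·-8·4² = -56 m; v ends -30 m/s.
4–10 s: v starts -30 m/s; Δx = -30·6 + ½·-6·6² = -288 m; v ends -66 m/s.
10–14 s: v starts -66 m/s; Δx = -66·4 + ½·10·4² = -184 m; v ends -26 m/s.
14–18 s: v starts -26 m/s; Δx = -26·4 + ½·7·4² = -48 m; v ends 2 m/s.
x(18) = 4 + Σ Δx = -572 m.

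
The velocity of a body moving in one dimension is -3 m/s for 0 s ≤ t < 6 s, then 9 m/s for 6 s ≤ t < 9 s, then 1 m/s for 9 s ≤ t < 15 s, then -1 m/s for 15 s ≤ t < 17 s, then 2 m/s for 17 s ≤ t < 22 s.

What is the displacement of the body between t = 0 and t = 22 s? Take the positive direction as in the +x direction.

23 m

Displacement is the signed area under the v-t curve.
0–6 s: -3 × 6 = -18 m
6–9 s: 9 × 3 = 27 m
9–15 s: 1 × 6 = 6 m
15–17 s: -1 × 2 = -2 m
17–22 s: 2 × 5 = 10 m
Net displacement = 23 m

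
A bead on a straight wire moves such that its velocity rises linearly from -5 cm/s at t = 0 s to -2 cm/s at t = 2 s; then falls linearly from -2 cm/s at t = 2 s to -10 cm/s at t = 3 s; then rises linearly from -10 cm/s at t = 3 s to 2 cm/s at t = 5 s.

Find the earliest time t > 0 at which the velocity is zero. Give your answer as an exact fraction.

t = 14/3 s

v changes sign on 3–5 s (from -10 to 2); the graph is linear there, so v = 0 at t = 3 + (10)·(5 − 3)/(2 − -10) = 14/3 s.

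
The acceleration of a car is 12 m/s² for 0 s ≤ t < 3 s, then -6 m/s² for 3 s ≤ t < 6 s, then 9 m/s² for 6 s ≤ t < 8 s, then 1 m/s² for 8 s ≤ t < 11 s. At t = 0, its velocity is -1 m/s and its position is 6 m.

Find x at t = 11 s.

296.5 m

On each constant-a segment, Δv = aΔt and Δx = v₀Δt + ½aΔt²; chain segment to segment.
0–3 s: v starts -1 m/s; Δx = -1·3 + ½·12·3² = 51 m; v ends 35 m/s.
3–6 s: v starts 35 m/s; Δx = 35·3 + ½·-6·3² = 78 m; v ends 17 m/s.
6–8 s: v starts 17 m/s; Δx = 17·2 + ½·9·2² = 52 m; v ends 35 m/s.
8–11 s: v starts 35 m/s; Δx = 35·3 + ½·1·3² = 109.5 m; v ends 38 m/s.
x(11) = 6 + Σ Δx = 296.5 m.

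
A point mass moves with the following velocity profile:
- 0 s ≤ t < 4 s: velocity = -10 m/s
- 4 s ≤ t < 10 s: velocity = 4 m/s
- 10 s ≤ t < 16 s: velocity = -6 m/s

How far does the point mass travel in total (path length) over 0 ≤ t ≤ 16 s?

100 m

Distance (not displacement) is the total path length: add the absolute areas under v-t.
0–4 s: |-10| × 4 = 40 m
4–10 s: |4| × 6 = 24 m
10–16 s: |-6| × 6 = 36 m
Total distance = 100 m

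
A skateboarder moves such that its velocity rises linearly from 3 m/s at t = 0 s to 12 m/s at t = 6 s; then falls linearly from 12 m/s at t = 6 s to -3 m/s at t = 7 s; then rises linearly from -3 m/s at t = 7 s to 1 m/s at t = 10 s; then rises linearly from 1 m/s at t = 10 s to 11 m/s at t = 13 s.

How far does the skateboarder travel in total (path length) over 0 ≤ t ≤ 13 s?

71.85 m

Total distance travelled is ∫|v| dt — sum the magnitudes of each area piece.
0–6 s: |½(3 + 12)(6)| = 45 m
6–7 s: v = 0 at t = 6.8 s; triangle areas 4.8 + 0.3 = 5.1 m
7–10 s: v = 0 at t = 9.25 s; triangle areas 3.375 + 0.375 = 3.75 m
10–13 s: |½(1 + 11)(3)| = 18 m
Total distance = 71.85 m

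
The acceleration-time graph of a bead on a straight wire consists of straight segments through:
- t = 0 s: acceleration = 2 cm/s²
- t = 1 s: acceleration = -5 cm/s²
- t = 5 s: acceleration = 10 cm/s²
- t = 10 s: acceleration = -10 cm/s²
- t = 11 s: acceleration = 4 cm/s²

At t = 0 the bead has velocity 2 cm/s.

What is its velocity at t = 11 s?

7.5 cm/s

Δv equals the area under the a-t graph; then v = v₀ + Δv.
0–1 s: ½(2 + -5)(1) = -1.5 cm/s
1–5 s: ½(-5 + 10)(4) = 10 cm/s
5–10 s: ½(10 + -10)(5) = 0 cm/s
10–11 s: ½(-10 + 4)(1) = -3 cm/s
Δv = 5.5 cm/s, so v(11) = 2 + (5.5) = 7.5 cm/s.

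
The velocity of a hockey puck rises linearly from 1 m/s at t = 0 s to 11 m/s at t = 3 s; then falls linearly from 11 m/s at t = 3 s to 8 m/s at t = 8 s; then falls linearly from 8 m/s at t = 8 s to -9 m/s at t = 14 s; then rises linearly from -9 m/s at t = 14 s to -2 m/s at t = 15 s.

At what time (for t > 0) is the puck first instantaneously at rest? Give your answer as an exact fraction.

t = 184/17 s

v changes sign on 8–14 s (from 8 to -9); the graph is linear there, so v = 0 at t = 8 + (-8)·(14 − 8)/(-9 − 8) = 184/17 s.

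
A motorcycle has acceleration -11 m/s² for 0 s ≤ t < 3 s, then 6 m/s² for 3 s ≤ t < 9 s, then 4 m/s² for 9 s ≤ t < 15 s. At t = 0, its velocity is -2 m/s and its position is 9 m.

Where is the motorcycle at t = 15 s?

-70.5 m

On each constant-a segment, Δv = aΔt and Δx = v₀Δt + ½aΔt²; chain segment to segment.
0–3 s: v starts -2 m/s; Δx = -2·3 + ½·-11·3² = -55.5 m; v ends -35 m/s.
3–9 s: v starts -35 m/s; Δx = -35·6 + ½·6·6² = -102 m; v ends 1 m/s.
9–15 s: v starts 1 m/s; Δx = 1·6 + ½·4·6² = 78 m; v ends 25 m/s.
x(15) = 9 + Σ Δx = -70.5 m.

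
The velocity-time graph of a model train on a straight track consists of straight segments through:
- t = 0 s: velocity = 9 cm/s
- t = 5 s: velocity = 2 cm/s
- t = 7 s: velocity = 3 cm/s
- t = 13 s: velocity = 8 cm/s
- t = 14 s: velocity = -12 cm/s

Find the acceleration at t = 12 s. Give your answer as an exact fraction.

5/6 cm/s²

Acceleration is the slope of the v-t graph on 7–13 s: (8 − 3)/(13 − 7) = 5/6 cm/s².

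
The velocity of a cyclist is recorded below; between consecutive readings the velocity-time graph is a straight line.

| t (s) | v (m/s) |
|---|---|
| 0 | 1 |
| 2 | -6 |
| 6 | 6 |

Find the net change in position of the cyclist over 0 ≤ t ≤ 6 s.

-5 m

Displacement is the signed area under the v-t curve.
0–2 s: ½(1 + -6)(2) = -5 m
2–6 s: ½(-6 + 6)(4) = 0 m
Net displacement = -5 m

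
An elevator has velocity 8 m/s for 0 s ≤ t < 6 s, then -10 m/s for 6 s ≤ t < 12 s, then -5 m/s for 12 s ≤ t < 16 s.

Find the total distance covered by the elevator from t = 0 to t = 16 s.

Total distance travelled is ∫|v| dt — sum the magnitudes of each area piece.
0–6 s: |8| × 6 = 48 m
6–12 s: |-10| × 6 = 60 m
12–16 s: |-5| × 4 = 20 m
Total distance = 128 m

128 m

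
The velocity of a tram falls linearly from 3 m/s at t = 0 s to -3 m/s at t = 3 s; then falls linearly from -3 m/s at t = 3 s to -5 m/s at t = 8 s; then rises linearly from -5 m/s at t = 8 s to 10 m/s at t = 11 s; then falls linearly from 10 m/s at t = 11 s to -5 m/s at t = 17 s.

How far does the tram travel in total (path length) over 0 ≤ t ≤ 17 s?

62 m

Total distance travelled is ∫|v| dt — sum the magnitudes of each area piece.
0–3 s: v = 0 at t = 1.5 s; triangle areas 2.25 + 2.25 = 4.5 m
3–8 s: |½(-3 + -5)(5)| = 20 m
8–11 s: v = 0 at t = 9 s; triangle areas 2.5 + 10 = 12.5 m
11–17 s: v = 0 at t = 15 s; triangle areas 20 + 5 = 25 m
Total distance = 62 m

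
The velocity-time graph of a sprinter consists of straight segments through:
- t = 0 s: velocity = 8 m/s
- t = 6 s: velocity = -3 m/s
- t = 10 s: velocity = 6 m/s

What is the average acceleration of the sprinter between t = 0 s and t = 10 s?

Average acceleration = Δv/Δt = (6 − 8)/(10 − 0) = -0.2 m/s².

-0.2 m/s²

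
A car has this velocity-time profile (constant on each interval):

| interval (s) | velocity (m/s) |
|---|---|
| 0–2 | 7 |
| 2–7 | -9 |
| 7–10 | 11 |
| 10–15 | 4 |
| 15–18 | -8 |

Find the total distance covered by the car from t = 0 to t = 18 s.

136 m

Total distance travelled is ∫|v| dt — sum the magnitudes of each area piece.
0–2 s: |7| × 2 = 14 m
2–7 s: |-9| × 5 = 45 m
7–10 s: |11| × 3 = 33 m
10–15 s: |4| × 5 = 20 m
15–18 s: |-8| × 3 = 24 m
Total distance = 136 m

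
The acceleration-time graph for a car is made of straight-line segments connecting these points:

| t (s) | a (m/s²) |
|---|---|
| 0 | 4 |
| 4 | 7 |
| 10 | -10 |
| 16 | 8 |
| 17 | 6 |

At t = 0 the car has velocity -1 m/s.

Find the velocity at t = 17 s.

Δv equals the area under the a-t graph; then v = v₀ + Δv.
0–4 s: ½(4 + 7)(4) = 22 m/s
4–10 s: ½(7 + -10)(6) = -9 m/s
10–16 s: ½(-10 + 8)(6) = -6 m/s
16–17 s: ½(8 + 6)(1) = 7 m/s
Δv = 14 m/s, so v(17) = -1 + (14) = 13 m/s.

13 m/s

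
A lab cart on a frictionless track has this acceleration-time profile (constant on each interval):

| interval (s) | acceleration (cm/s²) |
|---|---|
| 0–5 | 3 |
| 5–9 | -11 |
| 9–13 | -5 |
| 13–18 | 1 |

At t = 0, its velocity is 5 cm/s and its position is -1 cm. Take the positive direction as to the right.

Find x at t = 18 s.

-290 cm

On each constant-a segment, Δv = aΔt and Δx = v₀Δt + ½aΔt²; chain segment to segment.
0–5 s: v starts 5 cm/s; Δx = 5·5 + ½·3·5² = 62.5 cm; v ends 20 cm/s.
5–9 s: v starts 20 cm/s; Δx = 20·4 + ½·-11·4² = -8 cm; v ends -24 cm/s.
9–13 s: v starts -24 cm/s; Δx = -24·4 + ½·-5·4² = -136 cm; v ends -44 cm/s.
13–18 s: v starts -44 cm/s; Δx = -44·5 + ½·1·5² = -207.5 cm; v ends -39 cm/s.
x(18) = -1 + Σ Δx = -290 cm.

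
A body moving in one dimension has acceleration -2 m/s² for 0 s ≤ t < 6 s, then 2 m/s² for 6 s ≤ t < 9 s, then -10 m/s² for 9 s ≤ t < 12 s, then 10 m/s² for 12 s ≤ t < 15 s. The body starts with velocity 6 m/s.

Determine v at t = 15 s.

0 m/s

Δv equals the area under the a-t graph; then v = v₀ + Δv.
0–6 s: -2 × 6 = -12 m/s
6–9 s: 2 × 3 = 6 m/s
9–12 s: -10 × 3 = -30 m/s
12–15 s: 10 × 3 = 30 m/s
Δv = -6 m/s, so v(15) = 6 + (-6) = 0 m/s.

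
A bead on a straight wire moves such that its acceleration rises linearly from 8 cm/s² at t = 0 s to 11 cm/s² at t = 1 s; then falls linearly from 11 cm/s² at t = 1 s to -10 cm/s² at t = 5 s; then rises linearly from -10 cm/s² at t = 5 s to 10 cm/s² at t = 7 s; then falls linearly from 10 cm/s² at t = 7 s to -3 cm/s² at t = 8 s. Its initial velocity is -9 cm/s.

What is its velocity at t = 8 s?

Δv equals the area under the a-t graph; then v = v₀ + Δv.
0–1 s: ½(8 + 11)(1) = 9.5 cm/s
1–5 s: ½(11 + -10)(4) = 2 cm/s
5–7 s: ½(-10 + 10)(2) = 0 cm/s
7–8 s: ½(10 + -3)(1) = 3.5 cm/s
Δv = 15 cm/s, so v(8) = -9 + (15) = 6 cm/s.

6 cm/s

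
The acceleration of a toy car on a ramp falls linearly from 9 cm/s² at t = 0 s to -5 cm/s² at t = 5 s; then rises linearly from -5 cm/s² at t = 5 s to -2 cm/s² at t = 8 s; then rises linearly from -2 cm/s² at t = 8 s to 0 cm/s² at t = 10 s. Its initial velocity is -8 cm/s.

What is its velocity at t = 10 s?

-10.5 cm/s

Δv equals the area under the a-t graph; then v = v₀ + Δv.
0–5 s: ½(9 + -5)(5) = 10 cm/s
5–8 s: ½(-5 + -2)(3) = -10.5 cm/s
8–10 s: ½(-2 + 0)(2) = -2 cm/s
Δv = -2.5 cm/s, so v(10) = -8 + (-2.5) = -10.5 cm/s.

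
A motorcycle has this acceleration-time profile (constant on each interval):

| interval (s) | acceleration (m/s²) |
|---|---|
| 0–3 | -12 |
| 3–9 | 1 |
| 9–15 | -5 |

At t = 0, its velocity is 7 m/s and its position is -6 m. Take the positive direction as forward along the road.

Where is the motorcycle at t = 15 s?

-423 m

On each constant-a segment, Δv = aΔt and Δx = v₀Δt + ½aΔt²; chain segment to segment.
0–3 s: v starts 7 m/s; Δx = 7·3 + ½·-12·3² = -33 m; v ends -29 m/s.
3–9 s: v starts -29 m/s; Δx = -29·6 + ½·1·6² = -156 m; v ends -23 m/s.
9–15 s: v starts -23 m/s; Δx = -23·6 + ½·-5·6² = -228 m; v ends -53 m/s.
x(15) = -6 + Σ Δx = -423 m.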